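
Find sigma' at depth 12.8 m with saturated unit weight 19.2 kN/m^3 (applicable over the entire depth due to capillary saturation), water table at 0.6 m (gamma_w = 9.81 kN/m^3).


Result: 126.08 kPa

Derivation:
Total stress = gamma_sat * depth
sigma = 19.2 * 12.8 = 245.76 kPa
Pore water pressure u = gamma_w * (depth - d_wt)
u = 9.81 * (12.8 - 0.6) = 119.682 kPa
Effective stress = sigma - u
sigma' = 245.76 - 119.682 = 126.08 kPa


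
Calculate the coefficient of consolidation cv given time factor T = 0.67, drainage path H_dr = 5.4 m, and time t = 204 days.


Result: 0.09577 m^2/day

Derivation:
Using cv = T * H_dr^2 / t
H_dr^2 = 5.4^2 = 29.16
cv = 0.67 * 29.16 / 204
cv = 0.09577 m^2/day


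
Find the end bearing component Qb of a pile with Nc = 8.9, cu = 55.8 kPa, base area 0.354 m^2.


Result: 175.8 kN

Derivation:
Using Qb = Nc * cu * Ab
Qb = 8.9 * 55.8 * 0.354
Qb = 175.8 kN


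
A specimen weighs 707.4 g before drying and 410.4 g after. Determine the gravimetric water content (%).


Using w = (m_wet - m_dry) / m_dry * 100
m_wet - m_dry = 707.4 - 410.4 = 297.0 g
w = 297.0 / 410.4 * 100
w = 72.37 %


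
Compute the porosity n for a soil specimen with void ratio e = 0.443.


Using the relation n = e / (1 + e)
n = 0.443 / (1 + 0.443)
n = 0.443 / 1.443
n = 0.307


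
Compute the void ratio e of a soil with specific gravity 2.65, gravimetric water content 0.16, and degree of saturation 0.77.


Using the relation e = Gs * w / S
e = 2.65 * 0.16 / 0.77
e = 0.5506


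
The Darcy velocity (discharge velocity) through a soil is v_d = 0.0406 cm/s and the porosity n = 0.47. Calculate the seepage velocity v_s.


Using v_s = v_d / n
v_s = 0.0406 / 0.47
v_s = 0.08638 cm/s


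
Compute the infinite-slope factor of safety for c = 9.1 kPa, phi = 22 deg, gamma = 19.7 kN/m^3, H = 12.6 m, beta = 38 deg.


Using Fs = c / (gamma*H*sin(beta)*cos(beta)) + tan(phi)/tan(beta)
Cohesion contribution = 9.1 / (19.7*12.6*sin(38)*cos(38))
Cohesion contribution = 0.0755667
Friction contribution = tan(22)/tan(38) = 0.51713
Fs = 0.0755667 + 0.51713
Fs = 0.593


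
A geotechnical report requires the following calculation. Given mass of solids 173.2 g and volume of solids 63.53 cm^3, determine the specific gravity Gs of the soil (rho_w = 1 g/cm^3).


Using Gs = m_s / (V_s * rho_w)
Since rho_w = 1 g/cm^3:
Gs = 173.2 / 63.53
Gs = 2.726


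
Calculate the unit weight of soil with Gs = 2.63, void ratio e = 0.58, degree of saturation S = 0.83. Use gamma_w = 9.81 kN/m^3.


Using gamma = gamma_w * (Gs + S*e) / (1 + e)
Numerator: Gs + S*e = 2.63 + 0.83*0.58 = 3.1114
Denominator: 1 + e = 1 + 0.58 = 1.58
gamma = 9.81 * 3.1114 / 1.58
gamma = 19.318 kN/m^3


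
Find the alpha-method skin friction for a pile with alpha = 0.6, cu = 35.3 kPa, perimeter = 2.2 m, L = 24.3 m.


Result: 1132.28 kN

Derivation:
Using Qs = alpha * cu * perimeter * L
Qs = 0.6 * 35.3 * 2.2 * 24.3
Qs = 1132.28 kN


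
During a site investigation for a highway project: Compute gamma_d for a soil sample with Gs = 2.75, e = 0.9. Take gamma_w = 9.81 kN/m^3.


Using gamma_d = Gs * gamma_w / (1 + e)
gamma_d = 2.75 * 9.81 / (1 + 0.9)
gamma_d = 2.75 * 9.81 / 1.9
gamma_d = 14.199 kN/m^3


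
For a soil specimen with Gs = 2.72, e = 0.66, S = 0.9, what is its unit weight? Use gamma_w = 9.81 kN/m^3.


Result: 19.585 kN/m^3

Derivation:
Using gamma = gamma_w * (Gs + S*e) / (1 + e)
Numerator: Gs + S*e = 2.72 + 0.9*0.66 = 3.314
Denominator: 1 + e = 1 + 0.66 = 1.66
gamma = 9.81 * 3.314 / 1.66
gamma = 19.585 kN/m^3


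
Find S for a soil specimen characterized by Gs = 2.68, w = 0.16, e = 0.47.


Using S = Gs * w / e
S = 2.68 * 0.16 / 0.47
S = 0.9123


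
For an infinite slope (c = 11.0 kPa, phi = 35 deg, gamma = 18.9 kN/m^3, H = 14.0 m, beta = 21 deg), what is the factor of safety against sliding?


Using Fs = c / (gamma*H*sin(beta)*cos(beta)) + tan(phi)/tan(beta)
Cohesion contribution = 11.0 / (18.9*14.0*sin(21)*cos(21))
Cohesion contribution = 0.124257
Friction contribution = tan(35)/tan(21) = 1.8241
Fs = 0.124257 + 1.8241
Fs = 1.948


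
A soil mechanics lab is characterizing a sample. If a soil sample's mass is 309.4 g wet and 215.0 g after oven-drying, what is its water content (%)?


Using w = (m_wet - m_dry) / m_dry * 100
m_wet - m_dry = 309.4 - 215.0 = 94.4 g
w = 94.4 / 215.0 * 100
w = 43.91 %


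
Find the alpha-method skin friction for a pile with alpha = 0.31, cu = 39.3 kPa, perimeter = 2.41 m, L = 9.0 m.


Using Qs = alpha * cu * perimeter * L
Qs = 0.31 * 39.3 * 2.41 * 9.0
Qs = 264.25 kN


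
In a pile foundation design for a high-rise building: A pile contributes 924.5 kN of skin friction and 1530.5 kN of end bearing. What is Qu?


Using Qu = Qf + Qb
Qu = 924.5 + 1530.5
Qu = 2455.0 kN


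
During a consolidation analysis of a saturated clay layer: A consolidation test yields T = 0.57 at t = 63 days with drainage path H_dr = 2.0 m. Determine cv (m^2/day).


Result: 0.03619 m^2/day

Derivation:
Using cv = T * H_dr^2 / t
H_dr^2 = 2.0^2 = 4.0
cv = 0.57 * 4.0 / 63
cv = 0.03619 m^2/day


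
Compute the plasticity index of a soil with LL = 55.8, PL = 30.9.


Using PI = LL - PL
PI = 55.8 - 30.9
PI = 24.9


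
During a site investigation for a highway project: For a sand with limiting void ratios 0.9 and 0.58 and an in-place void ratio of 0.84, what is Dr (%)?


Using Dr = (e_max - e) / (e_max - e_min) * 100
e_max - e = 0.9 - 0.84 = 0.06
e_max - e_min = 0.9 - 0.58 = 0.32
Dr = 0.06 / 0.32 * 100
Dr = 18.75 %


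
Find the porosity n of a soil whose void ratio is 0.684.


Using the relation n = e / (1 + e)
n = 0.684 / (1 + 0.684)
n = 0.684 / 1.684
n = 0.4062


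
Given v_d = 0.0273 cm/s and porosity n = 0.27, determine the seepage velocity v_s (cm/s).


Using v_s = v_d / n
v_s = 0.0273 / 0.27
v_s = 0.10111 cm/s


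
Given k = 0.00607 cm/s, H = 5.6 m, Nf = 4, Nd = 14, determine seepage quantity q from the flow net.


Convert k to m/s for unit consistency with H:
k = 0.00607 cm/s = 0.00607 / 100 m/s = 6.07e-05 m/s
Using q = k * H * Nf / Nd
Nf / Nd = 4 / 14 = 0.2857
q = 6.07e-05 * 5.6 * 0.2857
q = 9.712e-05 m^3/s per m


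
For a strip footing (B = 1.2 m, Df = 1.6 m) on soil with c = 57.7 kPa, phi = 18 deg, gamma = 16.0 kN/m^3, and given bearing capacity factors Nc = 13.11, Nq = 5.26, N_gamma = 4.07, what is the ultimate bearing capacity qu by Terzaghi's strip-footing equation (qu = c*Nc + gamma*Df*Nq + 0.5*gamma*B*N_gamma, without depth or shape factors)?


Compute qu = c*Nc + gamma*Df*Nq + 0.5*gamma*B*N_gamma
Term 1: 57.7 * 13.11 = 756.447
Term 2: 16.0 * 1.6 * 5.26 = 134.656
Term 3: 0.5 * 16.0 * 1.2 * 4.07 = 39.072
qu = 756.447 + 134.656 + 39.072
qu = 930.18 kPa


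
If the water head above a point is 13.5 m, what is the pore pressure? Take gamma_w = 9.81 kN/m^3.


Using u = gamma_w * h_w
u = 9.81 * 13.5
u = 132.44 kPa


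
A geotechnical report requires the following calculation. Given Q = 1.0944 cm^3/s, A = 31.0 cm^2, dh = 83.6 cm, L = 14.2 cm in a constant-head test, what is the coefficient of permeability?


Compute hydraulic gradient:
i = dh / L = 83.6 / 14.2 = 5.88732
Then apply Darcy's law:
k = Q / (A * i)
k = 1.0944 / (31.0 * 5.88732)
k = 1.0944 / 182.507
k = 0.005996 cm/s


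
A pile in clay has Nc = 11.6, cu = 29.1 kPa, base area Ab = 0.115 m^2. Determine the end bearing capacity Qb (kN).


Result: 38.82 kN

Derivation:
Using Qb = Nc * cu * Ab
Qb = 11.6 * 29.1 * 0.115
Qb = 38.82 kN


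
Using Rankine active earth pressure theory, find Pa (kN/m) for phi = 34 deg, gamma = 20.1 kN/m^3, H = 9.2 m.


Result: 240.49 kN/m

Derivation:
Compute active earth pressure coefficient:
Ka = tan^2(45 - phi/2) = tan^2(28.0) = 0.282715
Compute active force:
Pa = 0.5 * Ka * gamma * H^2
Pa = 0.5 * 0.282715 * 20.1 * 9.2^2
Pa = 240.49 kN/m


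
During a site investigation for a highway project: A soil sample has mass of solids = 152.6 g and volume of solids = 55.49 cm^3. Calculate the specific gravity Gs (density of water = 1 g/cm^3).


Using Gs = m_s / (V_s * rho_w)
Since rho_w = 1 g/cm^3:
Gs = 152.6 / 55.49
Gs = 2.75


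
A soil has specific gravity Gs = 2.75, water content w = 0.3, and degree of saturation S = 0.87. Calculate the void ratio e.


Result: 0.9483

Derivation:
Using the relation e = Gs * w / S
e = 2.75 * 0.3 / 0.87
e = 0.9483


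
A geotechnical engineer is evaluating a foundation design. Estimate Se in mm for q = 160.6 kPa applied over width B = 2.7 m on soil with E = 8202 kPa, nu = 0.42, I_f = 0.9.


Using Se = q * B * (1 - nu^2) * I_f / E
1 - nu^2 = 1 - 0.42^2 = 0.8236
Se = 160.6 * 2.7 * 0.8236 * 0.9 / 8202
Se = 0.039188 m
Convert to mm: Se = 0.039188 * 1000 = 39.188 mm


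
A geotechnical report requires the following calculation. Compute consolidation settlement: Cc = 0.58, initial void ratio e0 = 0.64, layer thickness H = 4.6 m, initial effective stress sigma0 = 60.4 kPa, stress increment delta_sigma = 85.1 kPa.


Result: 0.6212 m

Derivation:
Using Sc = Cc * H / (1 + e0) * log10((sigma0 + delta_sigma) / sigma0)
Stress ratio = (60.4 + 85.1) / 60.4 = 2.40894
log10(2.40894) = 0.381826
Cc * H / (1 + e0) = 0.58 * 4.6 / (1 + 0.64) = 1.62683
Sc = 1.62683 * 0.381826
Sc = 0.6212 m


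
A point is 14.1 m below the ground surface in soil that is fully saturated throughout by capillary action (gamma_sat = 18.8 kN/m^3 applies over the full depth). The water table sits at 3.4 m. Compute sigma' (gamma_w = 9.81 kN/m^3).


Total stress = gamma_sat * depth
sigma = 18.8 * 14.1 = 265.08 kPa
Pore water pressure u = gamma_w * (depth - d_wt)
u = 9.81 * (14.1 - 3.4) = 104.967 kPa
Effective stress = sigma - u
sigma' = 265.08 - 104.967 = 160.11 kPa


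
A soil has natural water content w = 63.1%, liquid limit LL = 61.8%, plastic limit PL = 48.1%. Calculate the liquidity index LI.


First compute the plasticity index:
PI = LL - PL = 61.8 - 48.1 = 13.7
Then compute the liquidity index:
LI = (w - PL) / PI
LI = (63.1 - 48.1) / 13.7
LI = 1.095


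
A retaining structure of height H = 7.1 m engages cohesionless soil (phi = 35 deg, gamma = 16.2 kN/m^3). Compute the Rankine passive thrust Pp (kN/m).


Result: 1506.77 kN/m

Derivation:
Compute passive earth pressure coefficient:
Kp = tan^2(45 + phi/2) = tan^2(62.5) = 3.690172
Compute passive force:
Pp = 0.5 * Kp * gamma * H^2
Pp = 0.5 * 3.690172 * 16.2 * 7.1^2
Pp = 1506.77 kN/m


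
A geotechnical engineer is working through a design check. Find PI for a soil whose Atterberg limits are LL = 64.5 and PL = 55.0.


Using PI = LL - PL
PI = 64.5 - 55.0
PI = 9.5


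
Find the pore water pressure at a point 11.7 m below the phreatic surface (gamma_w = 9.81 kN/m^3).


Using u = gamma_w * h_w
u = 9.81 * 11.7
u = 114.78 kPa


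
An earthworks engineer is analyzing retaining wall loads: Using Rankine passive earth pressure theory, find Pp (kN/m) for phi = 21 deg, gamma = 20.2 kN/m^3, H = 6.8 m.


Result: 988.71 kN/m

Derivation:
Compute passive earth pressure coefficient:
Kp = tan^2(45 + phi/2) = tan^2(55.5) = 2.117051
Compute passive force:
Pp = 0.5 * Kp * gamma * H^2
Pp = 0.5 * 2.117051 * 20.2 * 6.8^2
Pp = 988.71 kN/m


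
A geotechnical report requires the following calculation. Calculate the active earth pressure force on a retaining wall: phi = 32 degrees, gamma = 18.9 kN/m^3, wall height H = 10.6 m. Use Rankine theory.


Compute active earth pressure coefficient:
Ka = tan^2(45 - phi/2) = tan^2(29.0) = 0.307259
Compute active force:
Pa = 0.5 * Ka * gamma * H^2
Pa = 0.5 * 0.307259 * 18.9 * 10.6^2
Pa = 326.25 kN/m


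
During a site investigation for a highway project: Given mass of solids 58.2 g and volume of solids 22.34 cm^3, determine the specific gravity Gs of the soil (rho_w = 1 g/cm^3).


Result: 2.605

Derivation:
Using Gs = m_s / (V_s * rho_w)
Since rho_w = 1 g/cm^3:
Gs = 58.2 / 22.34
Gs = 2.605


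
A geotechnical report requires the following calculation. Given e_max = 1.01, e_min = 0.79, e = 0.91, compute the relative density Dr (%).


Using Dr = (e_max - e) / (e_max - e_min) * 100
e_max - e = 1.01 - 0.91 = 0.1
e_max - e_min = 1.01 - 0.79 = 0.22
Dr = 0.1 / 0.22 * 100
Dr = 45.45 %


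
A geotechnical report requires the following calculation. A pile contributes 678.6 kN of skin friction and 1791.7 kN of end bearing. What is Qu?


Result: 2470.3 kN

Derivation:
Using Qu = Qf + Qb
Qu = 678.6 + 1791.7
Qu = 2470.3 kN


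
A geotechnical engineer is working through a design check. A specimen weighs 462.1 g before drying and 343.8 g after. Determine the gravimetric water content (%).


Using w = (m_wet - m_dry) / m_dry * 100
m_wet - m_dry = 462.1 - 343.8 = 118.3 g
w = 118.3 / 343.8 * 100
w = 34.41 %


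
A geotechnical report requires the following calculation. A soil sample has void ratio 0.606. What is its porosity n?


Using the relation n = e / (1 + e)
n = 0.606 / (1 + 0.606)
n = 0.606 / 1.606
n = 0.3773


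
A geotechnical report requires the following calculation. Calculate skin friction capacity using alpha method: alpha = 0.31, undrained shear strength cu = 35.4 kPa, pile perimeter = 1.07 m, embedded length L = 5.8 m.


Using Qs = alpha * cu * perimeter * L
Qs = 0.31 * 35.4 * 1.07 * 5.8
Qs = 68.1 kN


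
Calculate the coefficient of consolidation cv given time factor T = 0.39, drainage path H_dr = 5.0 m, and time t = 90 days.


Using cv = T * H_dr^2 / t
H_dr^2 = 5.0^2 = 25.0
cv = 0.39 * 25.0 / 90
cv = 0.10833 m^2/day


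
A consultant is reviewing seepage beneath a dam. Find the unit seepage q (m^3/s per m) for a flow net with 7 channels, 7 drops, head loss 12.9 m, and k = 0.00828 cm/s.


Convert k to m/s for unit consistency with H:
k = 0.00828 cm/s = 0.00828 / 100 m/s = 8.28e-05 m/s
Using q = k * H * Nf / Nd
Nf / Nd = 7 / 7 = 1.0
q = 8.28e-05 * 12.9 * 1.0
q = 0.001068 m^3/s per m


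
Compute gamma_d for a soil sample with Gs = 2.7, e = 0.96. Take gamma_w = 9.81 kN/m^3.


Using gamma_d = Gs * gamma_w / (1 + e)
gamma_d = 2.7 * 9.81 / (1 + 0.96)
gamma_d = 2.7 * 9.81 / 1.96
gamma_d = 13.514 kN/m^3


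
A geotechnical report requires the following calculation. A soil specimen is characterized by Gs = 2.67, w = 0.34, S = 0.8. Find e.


Using the relation e = Gs * w / S
e = 2.67 * 0.34 / 0.8
e = 1.1347


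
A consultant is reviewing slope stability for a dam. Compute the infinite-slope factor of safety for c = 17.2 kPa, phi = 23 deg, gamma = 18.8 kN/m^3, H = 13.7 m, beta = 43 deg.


Using Fs = c / (gamma*H*sin(beta)*cos(beta)) + tan(phi)/tan(beta)
Cohesion contribution = 17.2 / (18.8*13.7*sin(43)*cos(43))
Cohesion contribution = 0.133887
Friction contribution = tan(23)/tan(43) = 0.455194
Fs = 0.133887 + 0.455194
Fs = 0.589


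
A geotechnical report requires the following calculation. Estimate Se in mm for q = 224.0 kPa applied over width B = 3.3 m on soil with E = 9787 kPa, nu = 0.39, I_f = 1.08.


Using Se = q * B * (1 - nu^2) * I_f / E
1 - nu^2 = 1 - 0.39^2 = 0.8479
Se = 224.0 * 3.3 * 0.8479 * 1.08 / 9787
Se = 0.069164 m
Convert to mm: Se = 0.069164 * 1000 = 69.164 mm


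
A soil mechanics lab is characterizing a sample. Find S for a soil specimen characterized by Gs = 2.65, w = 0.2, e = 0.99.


Using S = Gs * w / e
S = 2.65 * 0.2 / 0.99
S = 0.5354


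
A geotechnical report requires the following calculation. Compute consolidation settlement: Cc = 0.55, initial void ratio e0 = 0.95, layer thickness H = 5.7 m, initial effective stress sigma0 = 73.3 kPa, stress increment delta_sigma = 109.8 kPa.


Using Sc = Cc * H / (1 + e0) * log10((sigma0 + delta_sigma) / sigma0)
Stress ratio = (73.3 + 109.8) / 73.3 = 2.49795
log10(2.49795) = 0.397584
Cc * H / (1 + e0) = 0.55 * 5.7 / (1 + 0.95) = 1.60769
Sc = 1.60769 * 0.397584
Sc = 0.6392 m


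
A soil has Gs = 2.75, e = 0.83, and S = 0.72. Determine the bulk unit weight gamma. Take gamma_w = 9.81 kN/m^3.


Using gamma = gamma_w * (Gs + S*e) / (1 + e)
Numerator: Gs + S*e = 2.75 + 0.72*0.83 = 3.3476
Denominator: 1 + e = 1 + 0.83 = 1.83
gamma = 9.81 * 3.3476 / 1.83
gamma = 17.945 kN/m^3


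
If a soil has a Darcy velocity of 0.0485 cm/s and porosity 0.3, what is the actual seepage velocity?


Using v_s = v_d / n
v_s = 0.0485 / 0.3
v_s = 0.16167 cm/s


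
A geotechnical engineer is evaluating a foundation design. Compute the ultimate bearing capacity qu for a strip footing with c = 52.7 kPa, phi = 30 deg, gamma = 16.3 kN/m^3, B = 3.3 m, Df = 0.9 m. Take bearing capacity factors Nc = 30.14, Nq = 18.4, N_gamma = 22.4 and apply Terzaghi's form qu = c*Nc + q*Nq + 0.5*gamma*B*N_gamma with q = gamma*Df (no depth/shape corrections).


Result: 2460.75 kPa

Derivation:
Compute qu = c*Nc + gamma*Df*Nq + 0.5*gamma*B*N_gamma
Term 1: 52.7 * 30.14 = 1588.378
Term 2: 16.3 * 0.9 * 18.4 = 269.928
Term 3: 0.5 * 16.3 * 3.3 * 22.4 = 602.448
qu = 1588.378 + 269.928 + 602.448
qu = 2460.75 kPa


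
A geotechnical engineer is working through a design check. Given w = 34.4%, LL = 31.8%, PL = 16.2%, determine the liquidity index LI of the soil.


First compute the plasticity index:
PI = LL - PL = 31.8 - 16.2 = 15.6
Then compute the liquidity index:
LI = (w - PL) / PI
LI = (34.4 - 16.2) / 15.6
LI = 1.167


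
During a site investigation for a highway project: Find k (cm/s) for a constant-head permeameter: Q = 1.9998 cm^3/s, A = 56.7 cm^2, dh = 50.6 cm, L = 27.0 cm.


Result: 0.01882 cm/s

Derivation:
Compute hydraulic gradient:
i = dh / L = 50.6 / 27.0 = 1.87407
Then apply Darcy's law:
k = Q / (A * i)
k = 1.9998 / (56.7 * 1.87407)
k = 1.9998 / 106.26
k = 0.01882 cm/s


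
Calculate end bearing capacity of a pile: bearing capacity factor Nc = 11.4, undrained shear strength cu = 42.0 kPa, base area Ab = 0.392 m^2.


Using Qb = Nc * cu * Ab
Qb = 11.4 * 42.0 * 0.392
Qb = 187.69 kN


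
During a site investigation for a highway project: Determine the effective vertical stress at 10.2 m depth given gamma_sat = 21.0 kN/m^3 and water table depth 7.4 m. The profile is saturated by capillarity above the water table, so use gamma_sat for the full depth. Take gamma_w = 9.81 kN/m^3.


Total stress = gamma_sat * depth
sigma = 21.0 * 10.2 = 214.2 kPa
Pore water pressure u = gamma_w * (depth - d_wt)
u = 9.81 * (10.2 - 7.4) = 27.468 kPa
Effective stress = sigma - u
sigma' = 214.2 - 27.468 = 186.73 kPa


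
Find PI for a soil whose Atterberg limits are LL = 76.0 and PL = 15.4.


Using PI = LL - PL
PI = 76.0 - 15.4
PI = 60.6


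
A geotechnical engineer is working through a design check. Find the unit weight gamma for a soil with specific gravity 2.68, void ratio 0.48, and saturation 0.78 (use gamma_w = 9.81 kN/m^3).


Using gamma = gamma_w * (Gs + S*e) / (1 + e)
Numerator: Gs + S*e = 2.68 + 0.78*0.48 = 3.0544
Denominator: 1 + e = 1 + 0.48 = 1.48
gamma = 9.81 * 3.0544 / 1.48
gamma = 20.246 kN/m^3


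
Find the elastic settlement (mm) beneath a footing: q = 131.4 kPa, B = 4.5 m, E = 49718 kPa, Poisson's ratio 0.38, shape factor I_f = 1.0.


Using Se = q * B * (1 - nu^2) * I_f / E
1 - nu^2 = 1 - 0.38^2 = 0.8556
Se = 131.4 * 4.5 * 0.8556 * 1.0 / 49718
Se = 0.010176 m
Convert to mm: Se = 0.010176 * 1000 = 10.176 mm


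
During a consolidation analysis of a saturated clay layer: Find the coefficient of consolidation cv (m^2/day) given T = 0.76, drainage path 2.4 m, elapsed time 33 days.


Result: 0.13265 m^2/day

Derivation:
Using cv = T * H_dr^2 / t
H_dr^2 = 2.4^2 = 5.76
cv = 0.76 * 5.76 / 33
cv = 0.13265 m^2/day


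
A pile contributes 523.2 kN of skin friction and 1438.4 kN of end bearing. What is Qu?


Result: 1961.6 kN

Derivation:
Using Qu = Qf + Qb
Qu = 523.2 + 1438.4
Qu = 1961.6 kN


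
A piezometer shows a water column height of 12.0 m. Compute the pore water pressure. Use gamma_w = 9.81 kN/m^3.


Using u = gamma_w * h_w
u = 9.81 * 12.0
u = 117.72 kPa


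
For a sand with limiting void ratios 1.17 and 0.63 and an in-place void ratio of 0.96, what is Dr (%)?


Using Dr = (e_max - e) / (e_max - e_min) * 100
e_max - e = 1.17 - 0.96 = 0.21
e_max - e_min = 1.17 - 0.63 = 0.54
Dr = 0.21 / 0.54 * 100
Dr = 38.89 %


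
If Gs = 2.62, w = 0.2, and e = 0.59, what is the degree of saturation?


Using S = Gs * w / e
S = 2.62 * 0.2 / 0.59
S = 0.8881


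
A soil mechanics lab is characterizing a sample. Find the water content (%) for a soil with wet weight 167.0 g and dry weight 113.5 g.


Result: 47.14 %

Derivation:
Using w = (m_wet - m_dry) / m_dry * 100
m_wet - m_dry = 167.0 - 113.5 = 53.5 g
w = 53.5 / 113.5 * 100
w = 47.14 %


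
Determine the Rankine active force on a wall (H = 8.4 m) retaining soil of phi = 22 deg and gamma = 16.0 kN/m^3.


Result: 256.82 kN/m

Derivation:
Compute active earth pressure coefficient:
Ka = tan^2(45 - phi/2) = tan^2(34.0) = 0.454962
Compute active force:
Pa = 0.5 * Ka * gamma * H^2
Pa = 0.5 * 0.454962 * 16.0 * 8.4^2
Pa = 256.82 kN/m


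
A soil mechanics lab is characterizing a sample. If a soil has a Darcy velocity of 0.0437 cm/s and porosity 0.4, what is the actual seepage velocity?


Using v_s = v_d / n
v_s = 0.0437 / 0.4
v_s = 0.10925 cm/s


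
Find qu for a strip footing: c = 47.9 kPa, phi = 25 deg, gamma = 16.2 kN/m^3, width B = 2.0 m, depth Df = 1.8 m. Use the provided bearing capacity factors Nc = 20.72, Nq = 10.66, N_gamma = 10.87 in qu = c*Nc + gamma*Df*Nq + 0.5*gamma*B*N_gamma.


Result: 1479.43 kPa

Derivation:
Compute qu = c*Nc + gamma*Df*Nq + 0.5*gamma*B*N_gamma
Term 1: 47.9 * 20.72 = 992.488
Term 2: 16.2 * 1.8 * 10.66 = 310.8456
Term 3: 0.5 * 16.2 * 2.0 * 10.87 = 176.094
qu = 992.488 + 310.8456 + 176.094
qu = 1479.43 kPa


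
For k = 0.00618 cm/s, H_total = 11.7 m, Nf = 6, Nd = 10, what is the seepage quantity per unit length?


Result: 0.0004338 m^3/s per m

Derivation:
Convert k to m/s for unit consistency with H:
k = 0.00618 cm/s = 0.00618 / 100 m/s = 6.18e-05 m/s
Using q = k * H * Nf / Nd
Nf / Nd = 6 / 10 = 0.6
q = 6.18e-05 * 11.7 * 0.6
q = 0.0004338 m^3/s per m


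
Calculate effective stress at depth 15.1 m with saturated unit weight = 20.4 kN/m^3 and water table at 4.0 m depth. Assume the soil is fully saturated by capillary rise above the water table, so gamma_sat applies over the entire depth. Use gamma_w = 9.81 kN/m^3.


Total stress = gamma_sat * depth
sigma = 20.4 * 15.1 = 308.04 kPa
Pore water pressure u = gamma_w * (depth - d_wt)
u = 9.81 * (15.1 - 4.0) = 108.891 kPa
Effective stress = sigma - u
sigma' = 308.04 - 108.891 = 199.15 kPa


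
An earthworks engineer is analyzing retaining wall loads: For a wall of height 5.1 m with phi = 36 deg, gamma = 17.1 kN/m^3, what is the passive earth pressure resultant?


Compute passive earth pressure coefficient:
Kp = tan^2(45 + phi/2) = tan^2(63.0) = 3.85184
Compute passive force:
Pp = 0.5 * Kp * gamma * H^2
Pp = 0.5 * 3.85184 * 17.1 * 5.1^2
Pp = 856.59 kN/m


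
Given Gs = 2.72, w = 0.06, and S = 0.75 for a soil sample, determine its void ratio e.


Result: 0.2176

Derivation:
Using the relation e = Gs * w / S
e = 2.72 * 0.06 / 0.75
e = 0.2176


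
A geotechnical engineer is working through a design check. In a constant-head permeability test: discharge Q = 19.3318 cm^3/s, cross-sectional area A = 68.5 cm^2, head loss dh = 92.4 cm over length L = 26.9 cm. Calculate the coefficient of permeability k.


Result: 0.08216 cm/s

Derivation:
Compute hydraulic gradient:
i = dh / L = 92.4 / 26.9 = 3.43494
Then apply Darcy's law:
k = Q / (A * i)
k = 19.3318 / (68.5 * 3.43494)
k = 19.3318 / 235.294
k = 0.08216 cm/s


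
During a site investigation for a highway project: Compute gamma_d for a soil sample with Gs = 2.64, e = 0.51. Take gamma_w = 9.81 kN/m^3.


Using gamma_d = Gs * gamma_w / (1 + e)
gamma_d = 2.64 * 9.81 / (1 + 0.51)
gamma_d = 2.64 * 9.81 / 1.51
gamma_d = 17.151 kN/m^3


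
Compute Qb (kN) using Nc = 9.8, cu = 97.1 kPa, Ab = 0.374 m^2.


Using Qb = Nc * cu * Ab
Qb = 9.8 * 97.1 * 0.374
Qb = 355.89 kN


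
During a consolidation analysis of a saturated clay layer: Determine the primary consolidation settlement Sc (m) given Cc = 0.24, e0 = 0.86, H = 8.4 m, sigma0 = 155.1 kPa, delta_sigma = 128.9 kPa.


Using Sc = Cc * H / (1 + e0) * log10((sigma0 + delta_sigma) / sigma0)
Stress ratio = (155.1 + 128.9) / 155.1 = 1.83108
log10(1.83108) = 0.262707
Cc * H / (1 + e0) = 0.24 * 8.4 / (1 + 0.86) = 1.08387
Sc = 1.08387 * 0.262707
Sc = 0.2847 m


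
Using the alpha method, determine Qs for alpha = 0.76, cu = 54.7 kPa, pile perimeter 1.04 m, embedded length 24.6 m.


Using Qs = alpha * cu * perimeter * L
Qs = 0.76 * 54.7 * 1.04 * 24.6
Qs = 1063.58 kN


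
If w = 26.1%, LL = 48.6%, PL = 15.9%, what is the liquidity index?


First compute the plasticity index:
PI = LL - PL = 48.6 - 15.9 = 32.7
Then compute the liquidity index:
LI = (w - PL) / PI
LI = (26.1 - 15.9) / 32.7
LI = 0.312


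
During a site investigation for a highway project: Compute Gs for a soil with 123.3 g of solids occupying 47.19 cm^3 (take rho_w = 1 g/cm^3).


Using Gs = m_s / (V_s * rho_w)
Since rho_w = 1 g/cm^3:
Gs = 123.3 / 47.19
Gs = 2.613


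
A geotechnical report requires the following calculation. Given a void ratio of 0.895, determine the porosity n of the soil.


Result: 0.4723

Derivation:
Using the relation n = e / (1 + e)
n = 0.895 / (1 + 0.895)
n = 0.895 / 1.895
n = 0.4723


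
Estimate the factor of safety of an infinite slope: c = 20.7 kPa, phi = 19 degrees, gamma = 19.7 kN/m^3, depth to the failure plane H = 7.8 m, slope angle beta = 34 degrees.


Using Fs = c / (gamma*H*sin(beta)*cos(beta)) + tan(phi)/tan(beta)
Cohesion contribution = 20.7 / (19.7*7.8*sin(34)*cos(34))
Cohesion contribution = 0.290585
Friction contribution = tan(19)/tan(34) = 0.510487
Fs = 0.290585 + 0.510487
Fs = 0.801


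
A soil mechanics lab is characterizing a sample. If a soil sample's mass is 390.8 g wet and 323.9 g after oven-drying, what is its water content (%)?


Using w = (m_wet - m_dry) / m_dry * 100
m_wet - m_dry = 390.8 - 323.9 = 66.9 g
w = 66.9 / 323.9 * 100
w = 20.65 %


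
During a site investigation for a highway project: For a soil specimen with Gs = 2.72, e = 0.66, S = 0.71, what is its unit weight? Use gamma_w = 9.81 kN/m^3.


Using gamma = gamma_w * (Gs + S*e) / (1 + e)
Numerator: Gs + S*e = 2.72 + 0.71*0.66 = 3.1886
Denominator: 1 + e = 1 + 0.66 = 1.66
gamma = 9.81 * 3.1886 / 1.66
gamma = 18.843 kN/m^3


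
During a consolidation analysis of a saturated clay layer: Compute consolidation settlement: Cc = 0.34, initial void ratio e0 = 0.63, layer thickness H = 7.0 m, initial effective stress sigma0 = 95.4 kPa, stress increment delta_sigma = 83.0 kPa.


Using Sc = Cc * H / (1 + e0) * log10((sigma0 + delta_sigma) / sigma0)
Stress ratio = (95.4 + 83.0) / 95.4 = 1.87002
log10(1.87002) = 0.271846
Cc * H / (1 + e0) = 0.34 * 7.0 / (1 + 0.63) = 1.46012
Sc = 1.46012 * 0.271846
Sc = 0.3969 m


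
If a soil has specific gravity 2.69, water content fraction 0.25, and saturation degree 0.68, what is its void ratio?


Result: 0.989

Derivation:
Using the relation e = Gs * w / S
e = 2.69 * 0.25 / 0.68
e = 0.989


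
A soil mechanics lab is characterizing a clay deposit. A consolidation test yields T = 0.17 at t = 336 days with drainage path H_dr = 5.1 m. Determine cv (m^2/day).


Result: 0.01316 m^2/day

Derivation:
Using cv = T * H_dr^2 / t
H_dr^2 = 5.1^2 = 26.01
cv = 0.17 * 26.01 / 336
cv = 0.01316 m^2/day


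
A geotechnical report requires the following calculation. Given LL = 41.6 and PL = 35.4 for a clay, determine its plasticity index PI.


Using PI = LL - PL
PI = 41.6 - 35.4
PI = 6.2


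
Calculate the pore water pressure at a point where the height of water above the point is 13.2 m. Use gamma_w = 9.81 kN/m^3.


Using u = gamma_w * h_w
u = 9.81 * 13.2
u = 129.49 kPa


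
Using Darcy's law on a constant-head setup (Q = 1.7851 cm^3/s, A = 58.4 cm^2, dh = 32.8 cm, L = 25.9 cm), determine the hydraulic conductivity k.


Compute hydraulic gradient:
i = dh / L = 32.8 / 25.9 = 1.26641
Then apply Darcy's law:
k = Q / (A * i)
k = 1.7851 / (58.4 * 1.26641)
k = 1.7851 / 73.9583
k = 0.024137 cm/s


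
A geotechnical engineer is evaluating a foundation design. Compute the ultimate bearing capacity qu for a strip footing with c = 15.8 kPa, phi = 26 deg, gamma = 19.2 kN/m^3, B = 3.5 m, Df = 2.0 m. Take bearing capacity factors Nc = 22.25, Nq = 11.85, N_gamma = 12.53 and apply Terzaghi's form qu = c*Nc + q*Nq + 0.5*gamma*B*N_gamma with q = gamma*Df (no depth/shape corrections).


Result: 1227.6 kPa

Derivation:
Compute qu = c*Nc + gamma*Df*Nq + 0.5*gamma*B*N_gamma
Term 1: 15.8 * 22.25 = 351.55
Term 2: 19.2 * 2.0 * 11.85 = 455.04
Term 3: 0.5 * 19.2 * 3.5 * 12.53 = 421.008
qu = 351.55 + 455.04 + 421.008
qu = 1227.6 kPa


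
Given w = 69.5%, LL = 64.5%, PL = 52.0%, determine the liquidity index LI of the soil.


First compute the plasticity index:
PI = LL - PL = 64.5 - 52.0 = 12.5
Then compute the liquidity index:
LI = (w - PL) / PI
LI = (69.5 - 52.0) / 12.5
LI = 1.4


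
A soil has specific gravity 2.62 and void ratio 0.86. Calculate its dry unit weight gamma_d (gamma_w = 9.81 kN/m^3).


Result: 13.818 kN/m^3

Derivation:
Using gamma_d = Gs * gamma_w / (1 + e)
gamma_d = 2.62 * 9.81 / (1 + 0.86)
gamma_d = 2.62 * 9.81 / 1.86
gamma_d = 13.818 kN/m^3


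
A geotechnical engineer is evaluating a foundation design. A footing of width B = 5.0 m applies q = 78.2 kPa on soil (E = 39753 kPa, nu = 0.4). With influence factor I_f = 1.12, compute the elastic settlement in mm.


Using Se = q * B * (1 - nu^2) * I_f / E
1 - nu^2 = 1 - 0.4^2 = 0.84
Se = 78.2 * 5.0 * 0.84 * 1.12 / 39753
Se = 0.009253 m
Convert to mm: Se = 0.009253 * 1000 = 9.253 mm


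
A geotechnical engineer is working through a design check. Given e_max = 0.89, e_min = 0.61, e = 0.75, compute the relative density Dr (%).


Using Dr = (e_max - e) / (e_max - e_min) * 100
e_max - e = 0.89 - 0.75 = 0.14
e_max - e_min = 0.89 - 0.61 = 0.28
Dr = 0.14 / 0.28 * 100
Dr = 50.0 %


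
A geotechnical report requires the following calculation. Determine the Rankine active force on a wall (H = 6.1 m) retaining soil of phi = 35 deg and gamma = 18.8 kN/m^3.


Result: 94.79 kN/m

Derivation:
Compute active earth pressure coefficient:
Ka = tan^2(45 - phi/2) = tan^2(27.5) = 0.27099
Compute active force:
Pa = 0.5 * Ka * gamma * H^2
Pa = 0.5 * 0.27099 * 18.8 * 6.1^2
Pa = 94.79 kN/m


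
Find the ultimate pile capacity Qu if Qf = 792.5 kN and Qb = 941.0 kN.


Using Qu = Qf + Qb
Qu = 792.5 + 941.0
Qu = 1733.5 kN


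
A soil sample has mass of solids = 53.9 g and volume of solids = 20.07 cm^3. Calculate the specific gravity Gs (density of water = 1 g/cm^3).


Using Gs = m_s / (V_s * rho_w)
Since rho_w = 1 g/cm^3:
Gs = 53.9 / 20.07
Gs = 2.686


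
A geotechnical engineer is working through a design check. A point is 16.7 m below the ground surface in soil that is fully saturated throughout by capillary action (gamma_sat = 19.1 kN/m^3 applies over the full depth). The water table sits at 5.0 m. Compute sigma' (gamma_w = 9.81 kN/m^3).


Total stress = gamma_sat * depth
sigma = 19.1 * 16.7 = 318.97 kPa
Pore water pressure u = gamma_w * (depth - d_wt)
u = 9.81 * (16.7 - 5.0) = 114.777 kPa
Effective stress = sigma - u
sigma' = 318.97 - 114.777 = 204.19 kPa


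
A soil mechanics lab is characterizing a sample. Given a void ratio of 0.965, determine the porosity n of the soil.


Result: 0.4911

Derivation:
Using the relation n = e / (1 + e)
n = 0.965 / (1 + 0.965)
n = 0.965 / 1.965
n = 0.4911


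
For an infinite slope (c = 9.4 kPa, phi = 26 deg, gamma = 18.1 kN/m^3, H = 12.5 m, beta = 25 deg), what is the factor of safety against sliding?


Result: 1.154

Derivation:
Using Fs = c / (gamma*H*sin(beta)*cos(beta)) + tan(phi)/tan(beta)
Cohesion contribution = 9.4 / (18.1*12.5*sin(25)*cos(25))
Cohesion contribution = 0.108471
Friction contribution = tan(26)/tan(25) = 1.04595
Fs = 0.108471 + 1.04595
Fs = 1.154


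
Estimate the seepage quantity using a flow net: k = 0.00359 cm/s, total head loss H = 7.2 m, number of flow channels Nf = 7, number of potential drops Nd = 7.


Convert k to m/s for unit consistency with H:
k = 0.00359 cm/s = 0.00359 / 100 m/s = 3.59e-05 m/s
Using q = k * H * Nf / Nd
Nf / Nd = 7 / 7 = 1.0
q = 3.59e-05 * 7.2 * 1.0
q = 0.0002585 m^3/s per m


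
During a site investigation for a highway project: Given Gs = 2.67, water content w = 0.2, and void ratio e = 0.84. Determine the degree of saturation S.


Using S = Gs * w / e
S = 2.67 * 0.2 / 0.84
S = 0.6357


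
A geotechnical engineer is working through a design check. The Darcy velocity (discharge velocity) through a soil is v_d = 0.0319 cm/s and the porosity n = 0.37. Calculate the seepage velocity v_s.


Using v_s = v_d / n
v_s = 0.0319 / 0.37
v_s = 0.08622 cm/s


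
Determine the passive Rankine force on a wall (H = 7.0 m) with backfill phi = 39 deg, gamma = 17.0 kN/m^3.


Result: 1830.72 kN/m

Derivation:
Compute passive earth pressure coefficient:
Kp = tan^2(45 + phi/2) = tan^2(64.5) = 4.395495
Compute passive force:
Pp = 0.5 * Kp * gamma * H^2
Pp = 0.5 * 4.395495 * 17.0 * 7.0^2
Pp = 1830.72 kN/m


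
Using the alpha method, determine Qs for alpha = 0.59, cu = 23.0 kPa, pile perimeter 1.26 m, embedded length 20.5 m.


Using Qs = alpha * cu * perimeter * L
Qs = 0.59 * 23.0 * 1.26 * 20.5
Qs = 350.51 kN


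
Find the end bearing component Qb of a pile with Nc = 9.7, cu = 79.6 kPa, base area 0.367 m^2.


Using Qb = Nc * cu * Ab
Qb = 9.7 * 79.6 * 0.367
Qb = 283.37 kN


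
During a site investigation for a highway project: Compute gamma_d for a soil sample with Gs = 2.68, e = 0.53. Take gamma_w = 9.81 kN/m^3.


Result: 17.184 kN/m^3

Derivation:
Using gamma_d = Gs * gamma_w / (1 + e)
gamma_d = 2.68 * 9.81 / (1 + 0.53)
gamma_d = 2.68 * 9.81 / 1.53
gamma_d = 17.184 kN/m^3


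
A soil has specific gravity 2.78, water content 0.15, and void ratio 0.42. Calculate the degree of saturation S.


Result: 0.9929

Derivation:
Using S = Gs * w / e
S = 2.78 * 0.15 / 0.42
S = 0.9929


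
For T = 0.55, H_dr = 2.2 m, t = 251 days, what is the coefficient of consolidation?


Using cv = T * H_dr^2 / t
H_dr^2 = 2.2^2 = 4.84
cv = 0.55 * 4.84 / 251
cv = 0.01061 m^2/day


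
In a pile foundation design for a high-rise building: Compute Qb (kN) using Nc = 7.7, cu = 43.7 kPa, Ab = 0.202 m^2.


Result: 67.97 kN

Derivation:
Using Qb = Nc * cu * Ab
Qb = 7.7 * 43.7 * 0.202
Qb = 67.97 kN


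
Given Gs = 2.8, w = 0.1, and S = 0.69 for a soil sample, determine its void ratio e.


Result: 0.4058

Derivation:
Using the relation e = Gs * w / S
e = 2.8 * 0.1 / 0.69
e = 0.4058


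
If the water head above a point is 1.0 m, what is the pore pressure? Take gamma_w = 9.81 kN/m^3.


Using u = gamma_w * h_w
u = 9.81 * 1.0
u = 9.81 kPa


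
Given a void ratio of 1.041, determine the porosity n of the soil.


Using the relation n = e / (1 + e)
n = 1.041 / (1 + 1.041)
n = 1.041 / 2.041
n = 0.51


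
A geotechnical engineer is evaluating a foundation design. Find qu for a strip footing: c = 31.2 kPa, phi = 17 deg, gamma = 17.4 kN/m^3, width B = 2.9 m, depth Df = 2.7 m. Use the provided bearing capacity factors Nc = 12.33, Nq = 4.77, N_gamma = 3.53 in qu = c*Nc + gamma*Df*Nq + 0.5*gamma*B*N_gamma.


Compute qu = c*Nc + gamma*Df*Nq + 0.5*gamma*B*N_gamma
Term 1: 31.2 * 12.33 = 384.696
Term 2: 17.4 * 2.7 * 4.77 = 224.0946
Term 3: 0.5 * 17.4 * 2.9 * 3.53 = 89.0619
qu = 384.696 + 224.0946 + 89.0619
qu = 697.85 kPa


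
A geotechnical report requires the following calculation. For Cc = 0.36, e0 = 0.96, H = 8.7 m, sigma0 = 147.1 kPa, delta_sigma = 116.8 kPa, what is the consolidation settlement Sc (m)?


Result: 0.4056 m

Derivation:
Using Sc = Cc * H / (1 + e0) * log10((sigma0 + delta_sigma) / sigma0)
Stress ratio = (147.1 + 116.8) / 147.1 = 1.79402
log10(1.79402) = 0.253827
Cc * H / (1 + e0) = 0.36 * 8.7 / (1 + 0.96) = 1.59796
Sc = 1.59796 * 0.253827
Sc = 0.4056 m


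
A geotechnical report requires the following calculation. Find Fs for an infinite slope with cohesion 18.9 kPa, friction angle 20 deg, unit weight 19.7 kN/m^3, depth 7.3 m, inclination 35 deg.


Using Fs = c / (gamma*H*sin(beta)*cos(beta)) + tan(phi)/tan(beta)
Cohesion contribution = 18.9 / (19.7*7.3*sin(35)*cos(35))
Cohesion contribution = 0.279716
Friction contribution = tan(20)/tan(35) = 0.519803
Fs = 0.279716 + 0.519803
Fs = 0.8


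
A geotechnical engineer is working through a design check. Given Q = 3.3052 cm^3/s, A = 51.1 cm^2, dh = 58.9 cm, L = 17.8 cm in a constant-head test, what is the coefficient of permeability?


Result: 0.019547 cm/s

Derivation:
Compute hydraulic gradient:
i = dh / L = 58.9 / 17.8 = 3.30899
Then apply Darcy's law:
k = Q / (A * i)
k = 3.3052 / (51.1 * 3.30899)
k = 3.3052 / 169.089
k = 0.019547 cm/s


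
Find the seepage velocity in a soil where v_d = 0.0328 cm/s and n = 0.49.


Using v_s = v_d / n
v_s = 0.0328 / 0.49
v_s = 0.06694 cm/s


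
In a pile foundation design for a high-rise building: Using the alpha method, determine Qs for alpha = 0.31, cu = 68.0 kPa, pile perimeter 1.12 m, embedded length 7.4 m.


Result: 174.71 kN

Derivation:
Using Qs = alpha * cu * perimeter * L
Qs = 0.31 * 68.0 * 1.12 * 7.4
Qs = 174.71 kN


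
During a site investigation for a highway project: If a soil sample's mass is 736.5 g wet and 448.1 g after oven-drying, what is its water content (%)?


Using w = (m_wet - m_dry) / m_dry * 100
m_wet - m_dry = 736.5 - 448.1 = 288.4 g
w = 288.4 / 448.1 * 100
w = 64.36 %


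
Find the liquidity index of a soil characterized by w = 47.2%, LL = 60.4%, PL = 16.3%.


Result: 0.701

Derivation:
First compute the plasticity index:
PI = LL - PL = 60.4 - 16.3 = 44.1
Then compute the liquidity index:
LI = (w - PL) / PI
LI = (47.2 - 16.3) / 44.1
LI = 0.701


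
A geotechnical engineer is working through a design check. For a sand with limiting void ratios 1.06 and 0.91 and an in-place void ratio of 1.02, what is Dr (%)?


Result: 26.67 %

Derivation:
Using Dr = (e_max - e) / (e_max - e_min) * 100
e_max - e = 1.06 - 1.02 = 0.04
e_max - e_min = 1.06 - 0.91 = 0.15
Dr = 0.04 / 0.15 * 100
Dr = 26.67 %


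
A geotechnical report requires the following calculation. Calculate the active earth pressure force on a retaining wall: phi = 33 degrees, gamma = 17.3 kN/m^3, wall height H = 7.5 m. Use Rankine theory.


Compute active earth pressure coefficient:
Ka = tan^2(45 - phi/2) = tan^2(28.5) = 0.294801
Compute active force:
Pa = 0.5 * Ka * gamma * H^2
Pa = 0.5 * 0.294801 * 17.3 * 7.5^2
Pa = 143.44 kN/m


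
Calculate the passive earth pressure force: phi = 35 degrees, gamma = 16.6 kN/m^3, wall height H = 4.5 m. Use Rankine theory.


Compute passive earth pressure coefficient:
Kp = tan^2(45 + phi/2) = tan^2(62.5) = 3.690172
Compute passive force:
Pp = 0.5 * Kp * gamma * H^2
Pp = 0.5 * 3.690172 * 16.6 * 4.5^2
Pp = 620.23 kN/m


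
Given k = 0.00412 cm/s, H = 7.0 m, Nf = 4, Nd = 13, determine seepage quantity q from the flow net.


Convert k to m/s for unit consistency with H:
k = 0.00412 cm/s = 0.00412 / 100 m/s = 4.12e-05 m/s
Using q = k * H * Nf / Nd
Nf / Nd = 4 / 13 = 0.3077
q = 4.12e-05 * 7.0 * 0.3077
q = 8.874e-05 m^3/s per m


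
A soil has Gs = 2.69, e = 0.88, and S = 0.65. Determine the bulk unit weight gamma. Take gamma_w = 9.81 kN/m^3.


Using gamma = gamma_w * (Gs + S*e) / (1 + e)
Numerator: Gs + S*e = 2.69 + 0.65*0.88 = 3.262
Denominator: 1 + e = 1 + 0.88 = 1.88
gamma = 9.81 * 3.262 / 1.88
gamma = 17.021 kN/m^3


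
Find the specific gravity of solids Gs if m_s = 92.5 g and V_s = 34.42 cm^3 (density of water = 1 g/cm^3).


Result: 2.687

Derivation:
Using Gs = m_s / (V_s * rho_w)
Since rho_w = 1 g/cm^3:
Gs = 92.5 / 34.42
Gs = 2.687


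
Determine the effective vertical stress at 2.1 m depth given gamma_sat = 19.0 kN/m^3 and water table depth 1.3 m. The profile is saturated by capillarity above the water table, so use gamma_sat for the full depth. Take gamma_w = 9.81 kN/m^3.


Total stress = gamma_sat * depth
sigma = 19.0 * 2.1 = 39.9 kPa
Pore water pressure u = gamma_w * (depth - d_wt)
u = 9.81 * (2.1 - 1.3) = 7.848 kPa
Effective stress = sigma - u
sigma' = 39.9 - 7.848 = 32.05 kPa
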